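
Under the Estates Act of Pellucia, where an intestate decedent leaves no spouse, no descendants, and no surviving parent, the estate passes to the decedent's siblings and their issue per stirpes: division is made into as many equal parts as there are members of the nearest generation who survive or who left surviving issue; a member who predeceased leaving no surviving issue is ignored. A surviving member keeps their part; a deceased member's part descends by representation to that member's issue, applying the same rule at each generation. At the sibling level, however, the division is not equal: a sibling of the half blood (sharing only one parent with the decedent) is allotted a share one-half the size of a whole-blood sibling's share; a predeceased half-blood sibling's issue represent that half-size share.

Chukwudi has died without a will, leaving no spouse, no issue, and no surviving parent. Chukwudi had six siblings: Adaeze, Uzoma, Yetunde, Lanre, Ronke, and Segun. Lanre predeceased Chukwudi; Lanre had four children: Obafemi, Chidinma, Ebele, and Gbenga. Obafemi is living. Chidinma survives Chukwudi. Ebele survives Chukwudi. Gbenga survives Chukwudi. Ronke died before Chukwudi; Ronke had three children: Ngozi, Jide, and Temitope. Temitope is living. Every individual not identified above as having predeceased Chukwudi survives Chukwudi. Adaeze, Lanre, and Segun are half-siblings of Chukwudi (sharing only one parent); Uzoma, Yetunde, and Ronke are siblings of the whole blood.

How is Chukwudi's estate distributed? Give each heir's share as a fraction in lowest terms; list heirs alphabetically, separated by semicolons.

Adaeze 1/9; Chidinma 1/36; Ebele 1/36; Gbenga 1/36; Jide 2/27; Ngozi 2/27; Obafemi 1/36; Segun 1/9; Temitope 2/27; Uzoma 2/9; Yetunde 2/9

No spouse, descendants, or parent survives, so the estate passes to Chukwudi's siblings per stirpes.
Half-blood siblings count for one-half the weight of whole-blood siblings at the initial division.
Dividing 1 in proportion to weights (total weight 9/2): Adaeze (weight 1/2) → 1/9; Uzoma (weight 1) → 2/9; Yetunde (weight 1) → 2/9; Lanre (weight 1/2) → 1/9; Ronke (weight 1) → 2/9; Segun (weight 1/2) → 1/9.
Adaeze is living and takes 1/9.
Uzoma is living and takes 2/9.
Yetunde is living and takes 2/9.
Lanre predeceased; the 1/9 allotted to Lanre's branch passes to Lanre's issue by representation.
The 1/9 is divided into 4 equal shares of 1/36 among Obafemi, Chidinma, Ebele, Gbenga.
Obafemi is living and takes 1/36.
Chidinma is living and takes 1/36.
Ebele is living and takes 1/36.
Gbenga is living and takes 1/36.
Ronke predeceased; the 2/9 allotted to Ronke's branch passes to Ronke's issue by representation.
The 2/9 is divided into 3 equal shares of 2/27 among Ngozi, Jide, Temitope.
Ngozi is living and takes 2/27.
Jide is living and takes 2/27.
Temitope is living and takes 2/27.
Segun is living and takes 1/9.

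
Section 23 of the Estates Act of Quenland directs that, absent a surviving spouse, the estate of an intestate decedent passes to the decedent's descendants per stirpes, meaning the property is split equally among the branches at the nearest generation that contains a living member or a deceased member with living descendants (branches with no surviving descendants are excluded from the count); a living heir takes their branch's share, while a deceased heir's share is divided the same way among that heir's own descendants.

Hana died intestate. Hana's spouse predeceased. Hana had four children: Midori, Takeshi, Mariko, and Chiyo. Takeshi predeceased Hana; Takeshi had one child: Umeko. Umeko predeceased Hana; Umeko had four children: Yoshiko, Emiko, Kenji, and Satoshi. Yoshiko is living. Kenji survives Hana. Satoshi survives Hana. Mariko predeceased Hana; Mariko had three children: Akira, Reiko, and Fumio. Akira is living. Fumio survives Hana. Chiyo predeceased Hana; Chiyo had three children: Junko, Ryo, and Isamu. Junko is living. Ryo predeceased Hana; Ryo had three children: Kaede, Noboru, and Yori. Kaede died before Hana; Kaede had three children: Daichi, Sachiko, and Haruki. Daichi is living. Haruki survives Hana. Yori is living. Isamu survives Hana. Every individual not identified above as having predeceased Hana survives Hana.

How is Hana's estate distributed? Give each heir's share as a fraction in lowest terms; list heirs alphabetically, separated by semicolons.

There is no surviving spouse, so the entire estate passes to Hana's descendants per stirpes.
The estate is divided into 4 equal shares of 1/4 among Midori, Takeshi, Mariko, Chiyo.
Midori is living and takes 1/4.
Takeshi predeceased; the 1/4 allotted to Takeshi's branch passes to Takeshi's issue by representation.
Umeko's line is the sole branch at this level, so the full 1/4 passes to Umeko's issue by representation.
The 1/4 is divided into 4 equal shares of 1/16 among Yoshiko, Emiko, Kenji, Satoshi.
Yoshiko is living and takes 1/16.
Emiko is living and takes 1/16.
Kenji is living and takes 1/16.
Satoshi is living and takes 1/16.
Mariko predeceased; the 1/4 allotted to Mariko's branch passes to Mariko's issue by representation.
The 1/4 is divided into 3 equal shares of 1/12 among Akira, Reiko, Fumio.
Akira is living and takes 1/12.
Reiko is living and takes 1/12.
Fumio is living and takes 1/12.
Chiyo predeceased; the 1/4 allotted to Chiyo's branch passes to Chiyo's issue by representation.
The 1/4 is divided into 3 equal shares of 1/12 among Junko, Ryo, Isamu.
Junko is living and takes 1/12.
Ryo predeceased; the 1/12 allotted to Ryo's branch passes to Ryo's issue by representation.
The 1/12 is divided into 3 equal shares of 1/36 among Kaede, Noboru, Yori.
Kaede predeceased; the 1/36 allotted to Kaede's branch passes to Kaede's issue by representation.
The 1/36 is divided into 3 equal shares of 1/108 among Daichi, Sachiko, Haruki.
Daichi is living and takes 1/108.
Sachiko is living and takes 1/108.
Haruki is living and takes 1/108.
Noboru is living and takes 1/36.
Yori is living and takes 1/36.
Isamu is living and takes 1/12.

Akira 1/12; Daichi 1/108; Emiko 1/16; Fumio 1/12; Haruki 1/108; Isamu 1/12; Junko 1/12; Kenji 1/16; Midori 1/4; Noboru 1/36; Reiko 1/12; Sachiko 1/108; Satoshi 1/16; Yori 1/36; Yoshiko 1/16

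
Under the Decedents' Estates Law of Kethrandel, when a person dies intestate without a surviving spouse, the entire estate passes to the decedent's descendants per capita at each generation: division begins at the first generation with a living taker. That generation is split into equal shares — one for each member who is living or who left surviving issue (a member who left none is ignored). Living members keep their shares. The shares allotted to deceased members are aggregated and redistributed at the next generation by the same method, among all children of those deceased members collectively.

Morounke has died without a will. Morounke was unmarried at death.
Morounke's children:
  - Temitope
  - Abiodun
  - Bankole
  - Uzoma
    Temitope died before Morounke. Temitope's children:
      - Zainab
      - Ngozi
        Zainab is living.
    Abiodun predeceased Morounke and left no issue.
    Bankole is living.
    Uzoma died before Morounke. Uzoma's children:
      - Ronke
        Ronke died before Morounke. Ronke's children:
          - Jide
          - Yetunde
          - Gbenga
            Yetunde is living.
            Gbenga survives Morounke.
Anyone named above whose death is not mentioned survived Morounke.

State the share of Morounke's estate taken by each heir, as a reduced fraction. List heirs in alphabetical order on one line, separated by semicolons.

Bankole 1/3; Gbenga 2/27; Jide 2/27; Ngozi 2/9; Yetunde 2/27; Zainab 2/9

There is no surviving spouse, so the entire estate passes to Morounke's descendants per capita at each generation.
At generation 1 (Temitope, Bankole, Uzoma) there are 3 shares of (1)/3 = 1/3 each.
Living: Bankole — each takes 1/3.
Deceased: Temitope and Uzoma. Their combined 2/3 is pooled and carried to generation 2.
At generation 2 (Zainab, Ngozi, Ronke) there are 3 shares of (2/3)/3 = 2/9 each.
Living: Zainab and Ngozi — each takes 2/9.
Deceased: Ronke. That 2/9 share is carried to generation 3.
At generation 3 (Jide, Yetunde, Gbenga) there are 3 shares of (2/9)/3 = 2/27 each.
Living: Jide, Yetunde, and Gbenga — each takes 2/27.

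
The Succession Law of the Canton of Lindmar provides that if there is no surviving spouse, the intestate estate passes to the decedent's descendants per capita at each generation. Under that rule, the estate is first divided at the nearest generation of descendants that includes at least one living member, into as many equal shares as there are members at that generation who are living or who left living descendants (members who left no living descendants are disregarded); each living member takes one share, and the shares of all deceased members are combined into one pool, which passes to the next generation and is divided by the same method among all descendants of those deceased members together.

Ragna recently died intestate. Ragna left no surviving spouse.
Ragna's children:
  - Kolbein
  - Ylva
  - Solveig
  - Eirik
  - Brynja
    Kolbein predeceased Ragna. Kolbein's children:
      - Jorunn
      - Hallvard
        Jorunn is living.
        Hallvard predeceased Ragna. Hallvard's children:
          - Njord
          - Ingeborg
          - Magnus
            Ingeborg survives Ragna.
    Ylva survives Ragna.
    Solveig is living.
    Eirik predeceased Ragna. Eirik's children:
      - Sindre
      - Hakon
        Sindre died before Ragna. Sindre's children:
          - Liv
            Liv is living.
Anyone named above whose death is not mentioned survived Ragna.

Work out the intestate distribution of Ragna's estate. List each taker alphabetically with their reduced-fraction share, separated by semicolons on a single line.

Brynja 1/5; Hakon 1/10; Ingeborg 1/20; Jorunn 1/10; Liv 1/20; Magnus 1/20; Njord 1/20; Solveig 1/5; Ylva 1/5

There is no surviving spouse, so the entire estate passes to Ragna's descendants per capita at each generation.
At generation 1 (Kolbein, Ylva, Solveig, Eirik, Brynja) there are 5 shares of (1)/5 = 1/5 each.
Living: Ylva, Solveig, and Brynja — each takes 1/5.
Deceased: Kolbein and Eirik. Their combined 2/5 is pooled and carried to generation 2.
At generation 2 (Jorunn, Hallvard, Sindre, Hakon) there are 4 shares of (2/5)/4 = 1/10 each.
Living: Jorunn and Hakon — each takes 1/10.
Deceased: Hallvard and Sindre. Their combined 1/5 is pooled and carried to generation 3.
At generation 3 (Njord, Ingeborg, Magnus, Liv) there are 4 shares of (1/5)/4 = 1/20 each.
Living: Njord, Ingeborg, Magnus, and Liv — each takes 1/20.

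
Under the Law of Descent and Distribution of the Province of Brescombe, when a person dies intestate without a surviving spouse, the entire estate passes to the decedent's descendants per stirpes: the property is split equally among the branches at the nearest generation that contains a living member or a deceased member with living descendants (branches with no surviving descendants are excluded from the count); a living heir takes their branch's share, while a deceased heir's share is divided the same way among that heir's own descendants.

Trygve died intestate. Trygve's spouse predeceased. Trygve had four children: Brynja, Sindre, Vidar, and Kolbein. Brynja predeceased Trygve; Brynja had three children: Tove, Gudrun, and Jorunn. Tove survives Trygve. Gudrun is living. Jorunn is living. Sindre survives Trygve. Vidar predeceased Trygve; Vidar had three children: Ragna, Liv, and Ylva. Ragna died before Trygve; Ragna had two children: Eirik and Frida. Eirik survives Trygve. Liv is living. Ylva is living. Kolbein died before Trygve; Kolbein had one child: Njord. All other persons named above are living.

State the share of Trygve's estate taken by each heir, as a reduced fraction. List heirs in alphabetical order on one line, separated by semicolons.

There is no surviving spouse, so the entire estate passes to Trygve's descendants per stirpes.
The estate is divided into 4 equal shares of 1/4 among Brynja, Sindre, Vidar, Kolbein.
Brynja predeceased; the 1/4 allotted to Brynja's branch passes to Brynja's issue by representation.
The 1/4 is divided into 3 equal shares of 1/12 among Tove, Gudrun, Jorunn.
Tove is living and takes 1/12.
Gudrun is living and takes 1/12.
Jorunn is living and takes 1/12.
Sindre is living and takes 1/4.
Vidar predeceased; the 1/4 allotted to Vidar's branch passes to Vidar's issue by representation.
The 1/4 is divided into 3 equal shares of 1/12 among Ragna, Liv, Ylva.
Ragna predeceased; the 1/12 allotted to Ragna's branch passes to Ragna's issue by representation.
The 1/12 is divided into 2 equal shares of 1/24 among Eirik, Frida.
Eirik is living and takes 1/24.
Frida is living and takes 1/24.
Liv is living and takes 1/12.
Ylva is living and takes 1/12.
Kolbein predeceased; the 1/4 allotted to Kolbein's branch passes to Kolbein's issue by representation.
Njord is the sole taker at this level and receives the full 1/4.

Eirik 1/24; Frida 1/24; Gudrun 1/12; Jorunn 1/12; Liv 1/12; Njord 1/4; Sindre 1/4; Tove 1/12; Ylva 1/12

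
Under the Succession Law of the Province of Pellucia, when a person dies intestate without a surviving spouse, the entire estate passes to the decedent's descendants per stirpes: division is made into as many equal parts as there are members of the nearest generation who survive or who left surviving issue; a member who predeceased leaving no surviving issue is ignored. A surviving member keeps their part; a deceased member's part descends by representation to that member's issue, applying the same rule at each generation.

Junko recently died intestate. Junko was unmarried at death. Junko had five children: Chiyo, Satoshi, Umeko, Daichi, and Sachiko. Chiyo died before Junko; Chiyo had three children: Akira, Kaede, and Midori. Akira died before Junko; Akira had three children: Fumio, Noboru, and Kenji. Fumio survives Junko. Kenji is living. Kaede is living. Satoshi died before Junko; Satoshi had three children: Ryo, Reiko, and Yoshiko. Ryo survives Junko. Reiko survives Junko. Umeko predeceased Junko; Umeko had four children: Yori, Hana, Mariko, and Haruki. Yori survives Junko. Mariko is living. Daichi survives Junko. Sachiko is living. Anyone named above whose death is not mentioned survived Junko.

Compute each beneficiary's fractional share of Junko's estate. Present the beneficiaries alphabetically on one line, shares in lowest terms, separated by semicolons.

There is no surviving spouse, so the entire estate passes to Junko's descendants per stirpes.
The estate is divided into 5 equal shares of 1/5 among Chiyo, Satoshi, Umeko, Daichi, Sachiko.
Chiyo predeceased; the 1/5 allotted to Chiyo's branch passes to Chiyo's issue by representation.
The 1/5 is divided into 3 equal shares of 1/15 among Akira, Kaede, Midori.
Akira predeceased; the 1/15 allotted to Akira's branch passes to Akira's issue by representation.
The 1/15 is divided into 3 equal shares of 1/45 among Fumio, Noboru, Kenji.
Fumio is living and takes 1/45.
Noboru is living and takes 1/45.
Kenji is living and takes 1/45.
Kaede is living and takes 1/15.
Midori is living and takes 1/15.
Satoshi predeceased; the 1/5 allotted to Satoshi's branch passes to Satoshi's issue by representation.
The 1/5 is divided into 3 equal shares of 1/15 among Ryo, Reiko, Yoshiko.
Ryo is living and takes 1/15.
Reiko is living and takes 1/15.
Yoshiko is living and takes 1/15.
Umeko predeceased; the 1/5 allotted to Umeko's branch passes to Umeko's issue by representation.
The 1/5 is divided into 4 equal shares of 1/20 among Yori, Hana, Mariko, Haruki.
Yori is living and takes 1/20.
Hana is living and takes 1/20.
Mariko is living and takes 1/20.
Haruki is living and takes 1/20.
Daichi is living and takes 1/5.
Sachiko is living and takes 1/5.

Daichi 1/5; Fumio 1/45; Hana 1/20; Haruki 1/20; Kaede 1/15; Kenji 1/45; Mariko 1/20; Midori 1/15; Noboru 1/45; Reiko 1/15; Ryo 1/15; Sachiko 1/5; Yori 1/20; Yoshiko 1/15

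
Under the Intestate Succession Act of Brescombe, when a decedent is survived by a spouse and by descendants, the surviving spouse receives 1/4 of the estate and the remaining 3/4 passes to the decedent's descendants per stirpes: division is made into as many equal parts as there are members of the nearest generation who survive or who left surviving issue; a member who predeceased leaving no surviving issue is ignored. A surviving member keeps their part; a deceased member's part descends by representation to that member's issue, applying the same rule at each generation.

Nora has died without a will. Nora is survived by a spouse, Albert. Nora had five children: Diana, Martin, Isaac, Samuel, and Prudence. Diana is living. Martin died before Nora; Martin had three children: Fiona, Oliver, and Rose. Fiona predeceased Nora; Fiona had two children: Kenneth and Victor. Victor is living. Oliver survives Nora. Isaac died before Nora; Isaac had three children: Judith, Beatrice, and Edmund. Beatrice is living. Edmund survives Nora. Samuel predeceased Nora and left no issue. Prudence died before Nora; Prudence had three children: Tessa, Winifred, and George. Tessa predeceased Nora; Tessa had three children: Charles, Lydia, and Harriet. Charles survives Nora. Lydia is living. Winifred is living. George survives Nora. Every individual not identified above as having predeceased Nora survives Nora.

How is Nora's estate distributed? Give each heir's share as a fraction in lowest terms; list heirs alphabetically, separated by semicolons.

Albert 1/4; Beatrice 1/16; Charles 1/48; Diana 3/16; Edmund 1/16; George 1/16; Harriet 1/48; Judith 1/16; Kenneth 1/32; Lydia 1/48; Oliver 1/16; Rose 1/16; Victor 1/32; Winifred 1/16

Albert, as surviving spouse, takes 1/4.
The remaining 3/4 passes to Nora's descendants per stirpes.
Samuel left no surviving issue, so that branch lapses and is disregarded.
The 3/4 is divided into 4 equal shares of 3/16 among Diana, Martin, Isaac, Prudence.
Diana is living and takes 3/16.
Martin predeceased; the 3/16 allotted to Martin's branch passes to Martin's issue by representation.
The 3/16 is divided into 3 equal shares of 1/16 among Fiona, Oliver, Rose.
Fiona predeceased; the 1/16 allotted to Fiona's branch passes to Fiona's issue by representation.
The 1/16 is divided into 2 equal shares of 1/32 among Kenneth, Victor.
Kenneth is living and takes 1/32.
Victor is living and takes 1/32.
Oliver is living and takes 1/16.
Rose is living and takes 1/16.
Isaac predeceased; the 3/16 allotted to Isaac's branch passes to Isaac's issue by representation.
The 3/16 is divided into 3 equal shares of 1/16 among Judith, Beatrice, Edmund.
Judith is living and takes 1/16.
Beatrice is living and takes 1/16.
Edmund is living and takes 1/16.
Prudence predeceased; the 3/16 allotted to Prudence's branch passes to Prudence's issue by representation.
The 3/16 is divided into 3 equal shares of 1/16 among Tessa, Winifred, George.
Tessa predeceased; the 1/16 allotted to Tessa's branch passes to Tessa's issue by representation.
The 1/16 is divided into 3 equal shares of 1/48 among Charles, Lydia, Harriet.
Charles is living and takes 1/48.
Lydia is living and takes 1/48.
Harriet is living and takes 1/48.
Winifred is living and takes 1/16.
George is living and takes 1/16.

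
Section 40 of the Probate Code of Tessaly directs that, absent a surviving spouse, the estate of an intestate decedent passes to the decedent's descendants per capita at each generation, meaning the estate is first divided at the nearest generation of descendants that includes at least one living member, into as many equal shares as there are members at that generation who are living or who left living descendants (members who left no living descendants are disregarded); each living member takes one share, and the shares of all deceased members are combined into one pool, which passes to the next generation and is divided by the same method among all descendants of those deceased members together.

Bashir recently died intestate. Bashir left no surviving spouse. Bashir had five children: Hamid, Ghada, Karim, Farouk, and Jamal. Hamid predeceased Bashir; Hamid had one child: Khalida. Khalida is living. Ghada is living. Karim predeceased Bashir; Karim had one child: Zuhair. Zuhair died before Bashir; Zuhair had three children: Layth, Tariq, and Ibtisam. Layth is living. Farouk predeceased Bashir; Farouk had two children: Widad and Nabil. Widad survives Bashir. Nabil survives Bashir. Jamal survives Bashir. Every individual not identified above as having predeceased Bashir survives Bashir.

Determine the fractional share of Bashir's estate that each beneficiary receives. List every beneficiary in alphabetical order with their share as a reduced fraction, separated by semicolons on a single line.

There is no surviving spouse, so the entire estate passes to Bashir's descendants per capita at each generation.
At generation 1 (Hamid, Ghada, Karim, Farouk, Jamal) there are 5 shares of (1)/5 = 1/5 each.
Living: Ghada and Jamal — each takes 1/5.
Deceased: Hamid, Karim, and Farouk. Their combined 3/5 is pooled and carried to generation 2.
At generation 2 (Khalida, Zuhair, Widad, Nabil) there are 4 shares of (3/5)/4 = 3/20 each.
Living: Khalida, Widad, and Nabil — each takes 3/20.
Deceased: Zuhair. That 3/20 share is carried to generation 3.
At generation 3 (Layth, Tariq, Ibtisam) there are 3 shares of (3/20)/3 = 1/20 each.
Living: Layth, Tariq, and Ibtisam — each takes 1/20.

Ghada 1/5; Ibtisam 1/20; Jamal 1/5; Khalida 3/20; Layth 1/20; Nabil 3/20; Tariq 1/20; Widad 3/20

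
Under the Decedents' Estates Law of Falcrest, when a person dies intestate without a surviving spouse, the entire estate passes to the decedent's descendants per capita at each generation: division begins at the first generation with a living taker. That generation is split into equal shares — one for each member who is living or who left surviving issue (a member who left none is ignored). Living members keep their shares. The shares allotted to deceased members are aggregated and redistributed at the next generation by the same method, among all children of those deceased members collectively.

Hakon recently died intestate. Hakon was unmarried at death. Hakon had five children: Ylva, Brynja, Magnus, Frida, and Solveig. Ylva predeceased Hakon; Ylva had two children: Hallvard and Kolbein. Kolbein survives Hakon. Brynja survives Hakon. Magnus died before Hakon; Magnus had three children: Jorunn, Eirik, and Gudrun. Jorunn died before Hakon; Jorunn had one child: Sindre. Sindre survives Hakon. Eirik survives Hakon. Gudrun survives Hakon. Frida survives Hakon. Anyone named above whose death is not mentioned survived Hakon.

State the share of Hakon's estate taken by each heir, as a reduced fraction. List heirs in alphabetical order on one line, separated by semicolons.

Brynja 1/5; Eirik 2/25; Frida 1/5; Gudrun 2/25; Hallvard 2/25; Kolbein 2/25; Sindre 2/25; Solveig 1/5

There is no surviving spouse, so the entire estate passes to Hakon's descendants per capita at each generation.
At generation 1 (Ylva, Brynja, Magnus, Frida, Solveig) there are 5 shares of (1)/5 = 1/5 each.
Living: Brynja, Frida, and Solveig — each takes 1/5.
Deceased: Ylva and Magnus. Their combined 2/5 is pooled and carried to generation 2.
At generation 2 (Hallvard, Kolbein, Jorunn, Eirik, Gudrun) there are 5 shares of (2/5)/5 = 2/25 each.
Living: Hallvard, Kolbein, Eirik, and Gudrun — each takes 2/25.
Deceased: Jorunn. That 2/25 share is carried to generation 3.
At generation 3 (Sindre) there are 1 shares of (2/25)/1 = 2/25 each.
Living: Sindre — each takes 2/25.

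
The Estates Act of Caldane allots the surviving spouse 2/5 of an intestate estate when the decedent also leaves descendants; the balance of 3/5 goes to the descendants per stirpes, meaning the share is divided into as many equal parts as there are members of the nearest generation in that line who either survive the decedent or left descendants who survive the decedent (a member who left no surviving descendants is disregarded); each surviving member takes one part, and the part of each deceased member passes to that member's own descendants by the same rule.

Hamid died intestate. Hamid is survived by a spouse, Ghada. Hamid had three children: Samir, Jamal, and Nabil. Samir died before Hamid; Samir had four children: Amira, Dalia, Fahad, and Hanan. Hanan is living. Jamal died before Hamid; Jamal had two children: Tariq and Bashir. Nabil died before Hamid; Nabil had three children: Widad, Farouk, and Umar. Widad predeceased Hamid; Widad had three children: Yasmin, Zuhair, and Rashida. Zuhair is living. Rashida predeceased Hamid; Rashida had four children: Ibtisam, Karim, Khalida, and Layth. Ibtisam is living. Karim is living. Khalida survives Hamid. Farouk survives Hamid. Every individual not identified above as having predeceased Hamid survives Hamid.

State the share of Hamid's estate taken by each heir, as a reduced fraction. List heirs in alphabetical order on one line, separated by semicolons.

Amira 1/20; Bashir 1/10; Dalia 1/20; Fahad 1/20; Farouk 1/15; Ghada 2/5; Hanan 1/20; Ibtisam 1/180; Karim 1/180; Khalida 1/180; Layth 1/180; Tariq 1/10; Umar 1/15; Yasmin 1/45; Zuhair 1/45

Ghada, as surviving spouse, takes 2/5.
The remaining 3/5 passes to Hamid's descendants per stirpes.
The 3/5 is divided into 3 equal shares of 1/5 among Samir, Jamal, Nabil.
Samir predeceased; the 1/5 allotted to Samir's branch passes to Samir's issue by representation.
The 1/5 is divided into 4 equal shares of 1/20 among Amira, Dalia, Fahad, Hanan.
Amira is living and takes 1/20.
Dalia is living and takes 1/20.
Fahad is living and takes 1/20.
Hanan is living and takes 1/20.
Jamal predeceased; the 1/5 allotted to Jamal's branch passes to Jamal's issue by representation.
The 1/5 is divided into 2 equal shares of 1/10 among Tariq, Bashir.
Tariq is living and takes 1/10.
Bashir is living and takes 1/10.
Nabil predeceased; the 1/5 allotted to Nabil's branch passes to Nabil's issue by representation.
The 1/5 is divided into 3 equal shares of 1/15 among Widad, Farouk, Umar.
Widad predeceased; the 1/15 allotted to Widad's branch passes to Widad's issue by representation.
The 1/15 is divided into 3 equal shares of 1/45 among Yasmin, Zuhair, Rashida.
Yasmin is living and takes 1/45.
Zuhair is living and takes 1/45.
Rashida predeceased; the 1/45 allotted to Rashida's branch passes to Rashida's issue by representation.
The 1/45 is divided into 4 equal shares of 1/180 among Ibtisam, Karim, Khalida, Layth.
Ibtisam is living and takes 1/180.
Karim is living and takes 1/180.
Khalida is living and takes 1/180.
Layth is living and takes 1/180.
Farouk is living and takes 1/15.
Umar is living and takes 1/15.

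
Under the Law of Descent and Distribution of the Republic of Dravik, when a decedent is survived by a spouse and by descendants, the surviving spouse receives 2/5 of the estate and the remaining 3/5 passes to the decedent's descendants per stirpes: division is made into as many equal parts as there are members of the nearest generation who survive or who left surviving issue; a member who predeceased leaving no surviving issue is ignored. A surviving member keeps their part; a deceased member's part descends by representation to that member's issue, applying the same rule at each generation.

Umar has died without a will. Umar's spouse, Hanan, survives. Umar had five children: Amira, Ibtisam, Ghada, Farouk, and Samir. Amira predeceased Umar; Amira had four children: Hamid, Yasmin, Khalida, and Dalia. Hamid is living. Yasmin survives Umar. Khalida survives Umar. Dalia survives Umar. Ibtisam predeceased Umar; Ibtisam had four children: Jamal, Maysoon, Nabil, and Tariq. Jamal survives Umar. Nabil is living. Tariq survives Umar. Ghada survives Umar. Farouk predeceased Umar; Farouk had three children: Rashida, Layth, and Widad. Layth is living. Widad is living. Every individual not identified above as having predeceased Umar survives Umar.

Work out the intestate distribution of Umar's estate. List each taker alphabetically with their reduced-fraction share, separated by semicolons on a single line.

Hanan, as surviving spouse, takes 2/5.
The remaining 3/5 passes to Umar's descendants per stirpes.
The 3/5 is divided into 5 equal shares of 3/25 among Amira, Ibtisam, Ghada, Farouk, Samir.
Amira predeceased; the 3/25 allotted to Amira's branch passes to Amira's issue by representation.
The 3/25 is divided into 4 equal shares of 3/100 among Hamid, Yasmin, Khalida, Dalia.
Hamid is living and takes 3/100.
Yasmin is living and takes 3/100.
Khalida is living and takes 3/100.
Dalia is living and takes 3/100.
Ibtisam predeceased; the 3/25 allotted to Ibtisam's branch passes to Ibtisam's issue by representation.
The 3/25 is divided into 4 equal shares of 3/100 among Jamal, Maysoon, Nabil, Tariq.
Jamal is living and takes 3/100.
Maysoon is living and takes 3/100.
Nabil is living and takes 3/100.
Tariq is living and takes 3/100.
Ghada is living and takes 3/25.
Farouk predeceased; the 3/25 allotted to Farouk's branch passes to Farouk's issue by representation.
The 3/25 is divided into 3 equal shares of 1/25 among Rashida, Layth, Widad.
Rashida is living and takes 1/25.
Layth is living and takes 1/25.
Widad is living and takes 1/25.
Samir is living and takes 3/25.

Dalia 3/100; Ghada 3/25; Hamid 3/100; Hanan 2/5; Jamal 3/100; Khalida 3/100; Layth 1/25; Maysoon 3/100; Nabil 3/100; Rashida 1/25; Samir 3/25; Tariq 3/100; Widad 1/25; Yasmin 3/100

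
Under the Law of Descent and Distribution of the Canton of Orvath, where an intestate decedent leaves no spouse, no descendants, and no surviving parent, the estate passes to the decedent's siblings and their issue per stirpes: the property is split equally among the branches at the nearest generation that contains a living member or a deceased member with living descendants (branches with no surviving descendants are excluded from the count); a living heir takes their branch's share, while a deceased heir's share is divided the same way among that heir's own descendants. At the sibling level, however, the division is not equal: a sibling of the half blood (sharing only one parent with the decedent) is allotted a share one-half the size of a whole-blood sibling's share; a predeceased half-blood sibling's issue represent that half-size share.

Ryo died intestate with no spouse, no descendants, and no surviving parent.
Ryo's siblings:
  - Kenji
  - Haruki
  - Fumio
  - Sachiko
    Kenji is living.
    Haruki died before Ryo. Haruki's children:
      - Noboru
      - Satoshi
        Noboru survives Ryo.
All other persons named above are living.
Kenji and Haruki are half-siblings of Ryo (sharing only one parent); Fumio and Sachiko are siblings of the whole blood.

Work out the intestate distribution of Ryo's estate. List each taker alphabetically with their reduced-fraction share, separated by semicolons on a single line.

Fumio 1/3; Kenji 1/6; Noboru 1/12; Sachiko 1/3; Satoshi 1/12

No spouse, descendants, or parent survives, so the estate passes to Ryo's siblings per stirpes.
Half-blood siblings count for one-half the weight of whole-blood siblings at the initial division.
Dividing 1 in proportion to weights (total weight 3): Kenji (weight 1/2) → 1/6; Haruki (weight 1/2) → 1/6; Fumio (weight 1) → 1/3; Sachiko (weight 1) → 1/3.
Kenji is living and takes 1/6.
Haruki predeceased; the 1/6 allotted to Haruki's branch passes to Haruki's issue by representation.
The 1/6 is divided into 2 equal shares of 1/12 among Noboru, Satoshi.
Noboru is living and takes 1/12.
Satoshi is living and takes 1/12.
Fumio is living and takes 1/3.
Sachiko is living and takes 1/3.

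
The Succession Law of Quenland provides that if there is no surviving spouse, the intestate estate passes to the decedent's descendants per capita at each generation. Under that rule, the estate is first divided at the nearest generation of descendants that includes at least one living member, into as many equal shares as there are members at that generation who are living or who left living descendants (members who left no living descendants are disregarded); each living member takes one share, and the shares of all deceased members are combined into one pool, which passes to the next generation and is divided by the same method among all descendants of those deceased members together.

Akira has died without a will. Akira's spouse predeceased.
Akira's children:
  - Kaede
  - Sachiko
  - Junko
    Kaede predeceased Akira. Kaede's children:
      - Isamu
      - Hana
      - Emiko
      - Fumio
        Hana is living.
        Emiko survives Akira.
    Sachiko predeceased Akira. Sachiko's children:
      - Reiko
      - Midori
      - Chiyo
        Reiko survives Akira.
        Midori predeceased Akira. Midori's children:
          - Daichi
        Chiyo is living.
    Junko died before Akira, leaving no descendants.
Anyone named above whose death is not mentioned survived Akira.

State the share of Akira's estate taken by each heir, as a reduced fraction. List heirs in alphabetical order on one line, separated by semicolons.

Chiyo 1/7; Daichi 1/7; Emiko 1/7; Fumio 1/7; Hana 1/7; Isamu 1/7; Reiko 1/7

There is no surviving spouse, so the entire estate passes to Akira's descendants per capita at each generation.
No one at generation 1 (Kaede, Sachiko) is living; moving to the next generation.
At generation 2 (Isamu, Hana, Emiko, Fumio, Reiko, Midori, Chiyo) there are 7 shares of (1)/7 = 1/7 each.
Living: Isamu, Hana, Emiko, Fumio, Reiko, and Chiyo — each takes 1/7.
Deceased: Midori. That 1/7 share is carried to generation 3.
At generation 3 (Daichi) there are 1 shares of (1/7)/1 = 1/7 each.
Living: Daichi — each takes 1/7.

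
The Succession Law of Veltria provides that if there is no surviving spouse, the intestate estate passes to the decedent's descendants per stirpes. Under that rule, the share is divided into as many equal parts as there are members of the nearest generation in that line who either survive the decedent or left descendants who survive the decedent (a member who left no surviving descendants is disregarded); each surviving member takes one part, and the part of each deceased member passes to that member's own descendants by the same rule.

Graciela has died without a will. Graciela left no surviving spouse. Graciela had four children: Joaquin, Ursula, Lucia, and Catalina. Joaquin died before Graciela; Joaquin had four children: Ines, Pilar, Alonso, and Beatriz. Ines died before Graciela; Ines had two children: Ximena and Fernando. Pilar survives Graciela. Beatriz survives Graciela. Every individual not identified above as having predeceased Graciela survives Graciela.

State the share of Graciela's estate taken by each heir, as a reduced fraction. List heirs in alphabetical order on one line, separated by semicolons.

Alonso 1/16; Beatriz 1/16; Catalina 1/4; Fernando 1/32; Lucia 1/4; Pilar 1/16; Ursula 1/4; Ximena 1/32

There is no surviving spouse, so the entire estate passes to Graciela's descendants per stirpes.
The estate is divided into 4 equal shares of 1/4 among Joaquin, Ursula, Lucia, Catalina.
Joaquin predeceased; the 1/4 allotted to Joaquin's branch passes to Joaquin's issue by representation.
The 1/4 is divided into 4 equal shares of 1/16 among Ines, Pilar, Alonso, Beatriz.
Ines predeceased; the 1/16 allotted to Ines's branch passes to Ines's issue by representation.
The 1/16 is divided into 2 equal shares of 1/32 among Ximena, Fernando.
Ximena is living and takes 1/32.
Fernando is living and takes 1/32.
Pilar is living and takes 1/16.
Alonso is living and takes 1/16.
Beatriz is living and takes 1/16.
Ursula is living and takes 1/4.
Lucia is living and takes 1/4.
Catalina is living and takes 1/4.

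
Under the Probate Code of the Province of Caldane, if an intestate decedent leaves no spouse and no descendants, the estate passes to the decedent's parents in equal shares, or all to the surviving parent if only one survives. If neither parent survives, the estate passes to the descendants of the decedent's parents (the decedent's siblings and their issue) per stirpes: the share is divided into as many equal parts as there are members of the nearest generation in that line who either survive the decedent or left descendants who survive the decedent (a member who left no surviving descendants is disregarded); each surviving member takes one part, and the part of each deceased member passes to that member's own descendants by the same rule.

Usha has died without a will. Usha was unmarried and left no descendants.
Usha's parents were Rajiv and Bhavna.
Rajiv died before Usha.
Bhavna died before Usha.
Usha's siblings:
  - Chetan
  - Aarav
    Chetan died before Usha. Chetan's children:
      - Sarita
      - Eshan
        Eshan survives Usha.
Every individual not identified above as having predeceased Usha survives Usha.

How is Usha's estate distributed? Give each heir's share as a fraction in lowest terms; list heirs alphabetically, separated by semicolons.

Neither parent survives and there are no descendants, so the estate passes to Usha's siblings and their issue per stirpes.
The estate is divided into 2 equal shares of 1/2 among Chetan, Aarav.
Chetan predeceased; the 1/2 allotted to Chetan's branch passes to Chetan's issue by representation.
The 1/2 is divided into 2 equal shares of 1/4 among Sarita, Eshan.
Sarita is living and takes 1/4.
Eshan is living and takes 1/4.
Aarav is living and takes 1/2.

Aarav 1/2; Eshan 1/4; Sarita 1/4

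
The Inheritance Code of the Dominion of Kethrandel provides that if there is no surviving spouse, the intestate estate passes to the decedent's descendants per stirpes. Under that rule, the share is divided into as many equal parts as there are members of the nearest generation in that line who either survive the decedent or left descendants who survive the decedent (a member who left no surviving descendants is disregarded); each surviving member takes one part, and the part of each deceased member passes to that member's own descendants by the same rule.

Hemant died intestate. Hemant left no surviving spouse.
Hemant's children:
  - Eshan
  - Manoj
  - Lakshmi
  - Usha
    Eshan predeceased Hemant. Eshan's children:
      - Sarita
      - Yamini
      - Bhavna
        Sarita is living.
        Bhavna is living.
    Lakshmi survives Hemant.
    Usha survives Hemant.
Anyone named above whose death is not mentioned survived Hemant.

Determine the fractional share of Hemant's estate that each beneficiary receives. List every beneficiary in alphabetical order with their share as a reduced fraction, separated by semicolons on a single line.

There is no surviving spouse, so the entire estate passes to Hemant's descendants per stirpes.
The estate is divided into 4 equal shares of 1/4 among Eshan, Manoj, Lakshmi, Usha.
Eshan predeceased; the 1/4 allotted to Eshan's branch passes to Eshan's issue by representation.
The 1/4 is divided into 3 equal shares of 1/12 among Sarita, Yamini, Bhavna.
Sarita is living and takes 1/12.
Yamini is living and takes 1/12.
Bhavna is living and takes 1/12.
Manoj is living and takes 1/4.
Lakshmi is living and takes 1/4.
Usha is living and takes 1/4.

Bhavna 1/12; Lakshmi 1/4; Manoj 1/4; Sarita 1/12; Usha 1/4; Yamini 1/12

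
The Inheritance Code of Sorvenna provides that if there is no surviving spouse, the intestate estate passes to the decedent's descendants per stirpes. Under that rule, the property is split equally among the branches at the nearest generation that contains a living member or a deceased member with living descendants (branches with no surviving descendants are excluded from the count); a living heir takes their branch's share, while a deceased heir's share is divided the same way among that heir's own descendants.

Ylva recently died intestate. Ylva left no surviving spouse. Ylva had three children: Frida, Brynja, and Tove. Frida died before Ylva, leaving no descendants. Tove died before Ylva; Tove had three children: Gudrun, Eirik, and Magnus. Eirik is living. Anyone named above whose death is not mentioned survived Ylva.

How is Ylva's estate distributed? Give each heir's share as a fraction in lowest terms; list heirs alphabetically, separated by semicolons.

There is no surviving spouse, so the entire estate passes to Ylva's descendants per stirpes.
Frida left no surviving issue, so that branch lapses and is disregarded.
The estate is divided into 2 equal shares of 1/2 among Brynja, Tove.
Brynja is living and takes 1/2.
Tove predeceased; the 1/2 allotted to Tove's branch passes to Tove's issue by representation.
The 1/2 is divided into 3 equal shares of 1/6 among Gudrun, Eirik, Magnus.
Gudrun is living and takes 1/6.
Eirik is living and takes 1/6.
Magnus is living and takes 1/6.

Brynja 1/2; Eirik 1/6; Gudrun 1/6; Magnus 1/6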